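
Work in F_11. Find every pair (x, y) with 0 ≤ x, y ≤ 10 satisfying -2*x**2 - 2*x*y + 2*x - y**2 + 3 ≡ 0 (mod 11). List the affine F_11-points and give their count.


Affine F_11-points: {(0, 5), (0, 6), (1, 1), (1, 8), (2, 3), (2, 4), (3, 8), (6, 4), (6, 6), (7, 3), (7, 5), (10, 1)}; count = 12.

For each of the 121 pairs (x, y) ∈ F_11², evaluate f(x, y) mod 11. Record the zeros.
  x = 0: [0↦3, 1↦2, 2↦10, 3↦5, 4↦9, 5↦0, 6↦0, 7↦9, 8↦5, 9↦10, 10↦2]  zeros at y ∈ {5, 6}
  x = 1: [0↦3, 1↦0, 2↦6, 3↦10, 4↦1, 5↦1, 6↦10, 7↦6, 8↦0, 9↦3, 10↦4]  zeros at y ∈ {1, 8}
  x = 2: [0↦10, 1↦5, 2↦9, 3↦0, 4↦0, 5↦9, 6↦5, 7↦10, 8↦2, 9↦3, 10↦2]  zeros at y ∈ {3, 4}
  x = 3: [0↦2, 1↦6, 2↦8, 3↦8, 4↦6, 5↦2, 6↦7, 7↦10, 8↦0, 9↦10, 10↦7]  zeros at y ∈ {8}
  x = 4: [0↦1, 1↦3, 2↦3, 3↦1, 4↦8, 5↦2, 6↦5, 7↦6, 8↦5, 9↦2, 10↦8]  zeros at y ∈ ∅
  x = 5: [0↦7, 1↦7, 2↦5, 3↦1, 4↦6, 5↦9, 6↦10, 7↦9, 8↦6, 9↦1, 10↦5]  zeros at y ∈ ∅
  x = 6: [0↦9, 1↦7, 2↦3, 3↦8, 4↦0, 5↦1, 6↦0, 7↦8, 8↦3, 9↦7, 10↦9]  zeros at y ∈ {4, 6}
  x = 7: [0↦7, 1↦3, 2↦8, 3↦0, 4↦1, 5↦0, 6↦8, 7↦3, 8↦7, 9↦9, 10↦9]  zeros at y ∈ {3, 5}
  x = 8: [0↦1, 1↦6, 2↦9, 3↦10, 4↦9, 5↦6, 6↦1, 7↦5, 8↦7, 9↦7, 10↦5]  zeros at y ∈ ∅
  x = 9: [0↦2, 1↦5, 2↦6, 3↦5, 4↦2, 5↦8, 6↦1, 7↦3, 8↦3, 9↦1, 10↦8]  zeros at y ∈ ∅
  x = 10: [0↦10, 1↦0, 2↦10, 3↦7, 4↦2, 5↦6, 6↦8, 7↦8, 8↦6, 9↦2, 10↦7]  zeros at y ∈ {1}
Collecting zeros: affine points = {(0, 5), (0, 6), (1, 1), (1, 8), (2, 3), (2, 4), (3, 8), (6, 4), (6, 6), (7, 3), (7, 5), (10, 1)}.
Total count |C(F_11)_aff| = 12.


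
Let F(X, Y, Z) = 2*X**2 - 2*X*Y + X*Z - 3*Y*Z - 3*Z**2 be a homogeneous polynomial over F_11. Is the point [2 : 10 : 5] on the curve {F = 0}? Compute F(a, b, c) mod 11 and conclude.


F(2,10,5) ≡ 6 (mod 11); P is NOT on the curve.

Evaluate F(2, 10, 5) term-by-term (mod 11).
  2*X**2 ↦ 2·4·1·1 = 8
  -2*X*Y ↦ -2·2·10·1 = -40
  X*Z ↦ 1·2·1·5 = 10
  -3*Y*Z ↦ -3·1·10·5 = -150
  -3*Z**2 ↦ -3·1·1·25 = -75
Sum: F(2, 10, 5) = (8) + (-40) + (10) + (-150) + (-75) = -247.
Reducing mod 11: -247 ≡ 6 (mod 11).
Since F(a, b, c) ≡ 6 ≠ 0 (mod 11), P does NOT lie on the curve.


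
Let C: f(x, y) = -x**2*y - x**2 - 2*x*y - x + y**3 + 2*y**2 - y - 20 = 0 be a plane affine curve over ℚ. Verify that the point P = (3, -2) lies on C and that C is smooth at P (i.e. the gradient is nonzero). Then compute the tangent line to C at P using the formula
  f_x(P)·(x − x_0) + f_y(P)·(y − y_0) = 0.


Tangent line at P: 9*x - 12*y - 51 = 0.

Step 1: f(3, -2) = 0, so P lies on C.
Step 2: partial derivatives
  f_x(x, y) = -2*x*y - 2*x - 2*y - 1, f_y(x, y) = -x**2 - 2*x + 3*y**2 + 4*y - 1.
  f_x(P) = 9, f_y(P) = -12 (gradient nonzero, so P is smooth).
Step 3: tangent line at P: 9·(x − 3) + -12·(y − -2) = 0.
Expanding: 9*x - 12*y - 51 = 0.


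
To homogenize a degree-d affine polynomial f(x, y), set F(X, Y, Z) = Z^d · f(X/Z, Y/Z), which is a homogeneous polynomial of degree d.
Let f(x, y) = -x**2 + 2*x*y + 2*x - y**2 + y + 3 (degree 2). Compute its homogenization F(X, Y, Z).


F(X, Y, Z) = -X**2 + 2*X*Y + 2*X*Z - Y**2 + Y*Z + 3*Z**2

deg(f) = 2.
Substitute x = X/Z, y = Y/Z into f, then multiply by Z^2.
  monomial -1·x^2·y^0 ↦ -1·X^2·Y^0·Z^0.
  monomial 2·x^1·y^1 ↦ 2·X^1·Y^1·Z^0.
  monomial 2·x^1·y^0 ↦ 2·X^1·Y^0·Z^1.
  monomial -1·x^0·y^2 ↦ -1·X^0·Y^2·Z^0.
  monomial 1·x^0·y^1 ↦ 1·X^0·Y^1·Z^1.
  monomial 3·x^0·y^0 ↦ 3·X^0·Y^0·Z^2.
Collecting: F(X, Y, Z) = -X**2 + 2*X*Y + 2*X*Z - Y**2 + Y*Z + 3*Z**2.


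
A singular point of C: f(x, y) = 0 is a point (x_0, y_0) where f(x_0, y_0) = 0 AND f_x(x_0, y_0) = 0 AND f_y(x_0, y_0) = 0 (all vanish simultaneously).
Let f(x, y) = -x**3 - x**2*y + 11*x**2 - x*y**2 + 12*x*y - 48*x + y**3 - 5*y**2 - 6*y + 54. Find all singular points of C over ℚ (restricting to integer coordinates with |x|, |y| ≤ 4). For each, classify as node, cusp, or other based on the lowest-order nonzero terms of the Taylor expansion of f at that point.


Singular points: {(3, 3)}; classification: node.

Compute partial derivatives:
  f_x = -3*x**2 - 2*x*y + 22*x - y**2 + 12*y - 48.
  f_y = -x**2 - 2*x*y + 12*x + 3*y**2 - 10*y - 6.
Scan x_0 ∈ {−4, ..., 4}. For each x_0, f_y(x_0, y) is a polynomial in y; find its integer roots y ∈ {−4, ..., 4}, then test f_x and f at those candidates.
  x = -4: f_y(-4, y) = 3*y**2 - 2*y - 70; no integer root y with |y| ≤ 4.
  x = -3: f_y(-3, y) = 3*y**2 - 4*y - 51; no integer root y with |y| ≤ 4.
  x = -2: f_y(-2, y) = 3*y**2 - 6*y - 34; no integer root y with |y| ≤ 4.
  x = -1: f_y(-1, y) = 3*y**2 - 8*y - 19; no integer root y with |y| ≤ 4.
  x = 0: f_y(0, y) = 3*y**2 - 10*y - 6; no integer root y with |y| ≤ 4.
  x = 1: f_y(1, y) = 3*y**2 - 12*y + 5; no integer root y with |y| ≤ 4.
  x = 2: f_y(2, y) = 3*y**2 - 14*y + 14; no integer root y with |y| ≤ 4.
  x = 3: f_y(3, y) = 3*y**2 - 16*y + 21; vanishes at y ∈ {3}. (3, 3): f_x = 0, f = 0 — SINGULAR.
  x = 4: f_y(4, y) = 3*y**2 - 18*y + 26; no integer root y with |y| ≤ 4.
Only singular point on the grid: (3, 3).
Classify: substitute x = 3 + u, y = 3 + v and expand: f = -u**3 - u**2*v - u**2 - u*v**2 + v**3 + v**2.
No constant or linear terms (consistent with a singular point). Quadratic part: -u**2 + v**2. Cubic part: -u**3 - u**2*v - u*v**2 + v**3.
The quadratic part v**2 - u**2 = (v − u)(v + u) splits into two distinct linear factors, so there are two distinct tangent lines y − 3 = ±(x − 3) — this is a node (ordinary double point).
Classification: node.


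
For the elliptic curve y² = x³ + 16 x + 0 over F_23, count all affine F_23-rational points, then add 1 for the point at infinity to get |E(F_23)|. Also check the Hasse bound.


Affine points = {(0, 0), (3, 11), (3, 12), (4, 6), (4, 17), (6, 6), (6, 17), (7, 8), (7, 15), (11, 9), (11, 14), (13, 6), (13, 17), (14, 1), (14, 22), (15, 2), (15, 21), (18, 5), (18, 18), (21, 11), (21, 12), (22, 11), (22, 12)}; affine count = 23; |E(F_23)| = 24.

Discriminant check: Δ ∝ 4a³ + 27b² = 4·16³ + 27·0² = 4·4096 + 27·0 ≡ 8 (mod 23). Nonzero ⇒ E is nonsingular.
For each x ∈ F_23, compute rhs = x³ + 16·x + 0 mod 23, then count y ∈ F_23 with y² ≡ rhs.
  x = 0: rhs = 0, matching y values: 0 (1 points).
  x = 1: rhs = 17, matching y values: none (0 points).
  x = 2: rhs = 17, matching y values: none (0 points).
  x = 3: rhs = 6, matching y values: 11, 12 (2 points).
  x = 4: rhs = 13, matching y values: 6, 17 (2 points).
  x = 5: rhs = 21, matching y values: none (0 points).
  x = 6: rhs = 13, matching y values: 6, 17 (2 points).
  x = 7: rhs = 18, matching y values: 8, 15 (2 points).
  x = 8: rhs = 19, matching y values: none (0 points).
  x = 9: rhs = 22, matching y values: none (0 points).
  x = 10: rhs = 10, matching y values: none (0 points).
  x = 11: rhs = 12, matching y values: 9, 14 (2 points).
  x = 12: rhs = 11, matching y values: none (0 points).
  x = 13: rhs = 13, matching y values: 6, 17 (2 points).
  x = 14: rhs = 1, matching y values: 1, 22 (2 points).
  x = 15: rhs = 4, matching y values: 2, 21 (2 points).
  x = 16: rhs = 5, matching y values: none (0 points).
  x = 17: rhs = 10, matching y values: none (0 points).
  x = 18: rhs = 2, matching y values: 5, 18 (2 points).
  x = 19: rhs = 10, matching y values: none (0 points).
  x = 20: rhs = 17, matching y values: none (0 points).
  x = 21: rhs = 6, matching y values: 11, 12 (2 points).
  x = 22: rhs = 6, matching y values: 11, 12 (2 points).
Total affine count: 23.
Full point count |E(F_23)| = 23 + 1 = 24.
Hasse bound: |24 − (23+1)| = |0| = 0 ≤ 2√23 ≈ 9.5917 ✓.


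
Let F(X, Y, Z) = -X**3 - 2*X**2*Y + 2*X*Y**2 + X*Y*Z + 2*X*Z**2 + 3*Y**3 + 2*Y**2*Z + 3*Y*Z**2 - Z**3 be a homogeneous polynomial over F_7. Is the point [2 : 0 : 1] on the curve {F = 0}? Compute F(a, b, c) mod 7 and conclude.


F(2,0,1) ≡ 2 (mod 7); P is NOT on the curve.

Evaluate F(2, 0, 1) term-by-term (mod 7).
  -X**3 ↦ -1·8·1·1 = -8
  -2*X**2*Y ↦ -2·4·0·1 = 0
  2*X*Y**2 ↦ 2·2·0·1 = 0
  X*Y*Z ↦ 1·2·0·1 = 0
  2*X*Z**2 ↦ 2·2·1·1 = 4
  3*Y**3 ↦ 3·1·0·1 = 0
  2*Y**2*Z ↦ 2·1·0·1 = 0
  3*Y*Z**2 ↦ 3·1·0·1 = 0
  -Z**3 ↦ -1·1·1·1 = -1
Sum: F(2, 0, 1) = (-8) + (0) + (0) + (0) + (4) + (0) + (0) + (0) + (-1) = -5.
Reducing mod 7: -5 ≡ 2 (mod 7).
Since F(a, b, c) ≡ 2 ≠ 0 (mod 7), P does NOT lie on the curve.


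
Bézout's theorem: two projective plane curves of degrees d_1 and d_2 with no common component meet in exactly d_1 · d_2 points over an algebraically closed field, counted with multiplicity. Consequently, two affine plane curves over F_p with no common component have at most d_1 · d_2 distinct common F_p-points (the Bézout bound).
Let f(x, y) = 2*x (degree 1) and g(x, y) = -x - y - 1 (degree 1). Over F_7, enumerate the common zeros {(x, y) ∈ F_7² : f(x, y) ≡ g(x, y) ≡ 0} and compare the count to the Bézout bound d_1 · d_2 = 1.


Common zeros: {(0, 6)}; count = 1; Bézout bound = 1.

deg(f) = 1, deg(g) = 1, so Bézout bound = 1.
Scan x ∈ F_7. For each x, list the y ∈ F_7 with f(x, y) ≡ 0 and those with g(x, y) ≡ 0 (mod 7); the common zeros in that column are the intersection.
  x = 0: f ≡ 0 at y ∈ {0, 1, 2, 3, 4, 5, 6}; g ≡ 0 at y ∈ {6}; common: {6}.
  x = 1: f ≡ 0 at y ∈ ∅; g ≡ 0 at y ∈ {5}; common: ∅.
  x = 2: f ≡ 0 at y ∈ ∅; g ≡ 0 at y ∈ {4}; common: ∅.
  x = 3: f ≡ 0 at y ∈ ∅; g ≡ 0 at y ∈ {3}; common: ∅.
  x = 4: f ≡ 0 at y ∈ ∅; g ≡ 0 at y ∈ {2}; common: ∅.
  x = 5: f ≡ 0 at y ∈ ∅; g ≡ 0 at y ∈ {1}; common: ∅.
  x = 6: f ≡ 0 at y ∈ ∅; g ≡ 0 at y ∈ {0}; common: ∅.
Collecting: common zeros = {(0, 6)}, so the count is 1.
Comparison with the Bézout bound: 1 ≤ 1 = deg(f)·deg(g), as expected for curves with no common component (the bound is attained).


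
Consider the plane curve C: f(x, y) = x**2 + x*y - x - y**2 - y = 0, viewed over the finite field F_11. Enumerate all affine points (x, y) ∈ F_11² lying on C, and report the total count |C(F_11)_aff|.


Affine F_11-points: {(0, 0), (0, 10), (1, 0), (2, 2), (2, 10), (8, 2), (8, 5), (9, 4), (10, 4), (10, 5)}; count = 10.

For each of the 121 pairs (x, y) ∈ F_11², evaluate f(x, y) mod 11. Record the zeros.
  x = 0: [0↦0, 1↦9, 2↦5, 3↦10, 4↦2, 5↦3, 6↦2, 7↦10, 8↦5, 9↦9, 10↦0]  zeros at y ∈ {0, 10}
  x = 1: [0↦0, 1↦10, 2↦7, 3↦2, 4↦6, 5↦8, 6↦8, 7↦6, 8↦2, 9↦7, 10↦10]  zeros at y ∈ {0}
  x = 2: [0↦2, 1↦2, 2↦0, 3↦7, 4↦1, 5↦4, 6↦5, 7↦4, 8↦1, 9↦7, 10↦0]  zeros at y ∈ {2, 10}
  x = 3: [0↦6, 1↦7, 2↦6, 3↦3, 4↦9, 5↦2, 6↦4, 7↦4, 8↦2, 9↦9, 10↦3]  zeros at y ∈ ∅
  x = 4: [0↦1, 1↦3, 2↦3, 3↦1, 4↦8, 5↦2, 6↦5, 7↦6, 8↦5, 9↦2, 10↦8]  zeros at y ∈ ∅
  x = 5: [0↦9, 1↦1, 2↦2, 3↦1, 4↦9, 5↦4, 6↦8, 7↦10, 8↦10, 9↦8, 10↦4]  zeros at y ∈ ∅
  x = 6: [0↦8, 1↦1, 2↦3, 3↦3, 4↦1, 5↦8, 6↦2, 7↦5, 8↦6, 9↦5, 10↦2]  zeros at y ∈ ∅
  x = 7: [0↦9, 1↦3, 2↦6, 3↦7, 4↦6, 5↦3, 6↦9, 7↦2, 8↦4, 9↦4, 10↦2]  zeros at y ∈ ∅
  x = 8: [0↦1, 1↦7, 2↦0, 3↦2, 4↦2, 5↦0, 6↦7, 7↦1, 8↦4, 9↦5, 10↦4]  zeros at y ∈ {2, 5}
  x = 9: [0↦6, 1↦2, 2↦7, 3↦10, 4↦0, 5↦10, 6↦7, 7↦2, 8↦6, 9↦8, 10↦8]  zeros at y ∈ {4}
  x = 10: [0↦2, 1↦10, 2↦5, 3↦9, 4↦0, 5↦0, 6↦9, 7↦5, 8↦10, 9↦2, 10↦3]  zeros at y ∈ {4, 5}
Collecting zeros: affine points = {(0, 0), (0, 10), (1, 0), (2, 2), (2, 10), (8, 2), (8, 5), (9, 4), (10, 4), (10, 5)}.
Total count |C(F_11)_aff| = 10.


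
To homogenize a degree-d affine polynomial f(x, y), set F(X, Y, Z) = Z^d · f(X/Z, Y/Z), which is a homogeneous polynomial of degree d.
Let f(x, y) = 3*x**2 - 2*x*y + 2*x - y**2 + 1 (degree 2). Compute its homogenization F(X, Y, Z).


F(X, Y, Z) = 3*X**2 - 2*X*Y + 2*X*Z - Y**2 + Z**2

deg(f) = 2.
Substitute x = X/Z, y = Y/Z into f, then multiply by Z^2.
  monomial 3·x^2·y^0 ↦ 3·X^2·Y^0·Z^0.
  monomial -2·x^1·y^1 ↦ -2·X^1·Y^1·Z^0.
  monomial 2·x^1·y^0 ↦ 2·X^1·Y^0·Z^1.
  monomial -1·x^0·y^2 ↦ -1·X^0·Y^2·Z^0.
  monomial 1·x^0·y^0 ↦ 1·X^0·Y^0·Z^2.
Collecting: F(X, Y, Z) = 3*X**2 - 2*X*Y + 2*X*Z - Y**2 + Z**2.


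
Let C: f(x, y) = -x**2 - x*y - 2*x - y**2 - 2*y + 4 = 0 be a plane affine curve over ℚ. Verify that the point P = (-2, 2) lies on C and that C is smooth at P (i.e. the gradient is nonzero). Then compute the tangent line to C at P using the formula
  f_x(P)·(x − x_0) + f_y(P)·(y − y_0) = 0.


Tangent line at P: 8 - 4*y = 0.

Step 1: f(-2, 2) = 0, so P lies on C.
Step 2: partial derivatives
  f_x(x, y) = -2*x - y - 2, f_y(x, y) = -x - 2*y - 2.
  f_x(P) = 0, f_y(P) = -4 (gradient nonzero, so P is smooth).
Step 3: tangent line at P: 0·(x − -2) + -4·(y − 2) = 0.
Expanding: 8 - 4*y = 0.


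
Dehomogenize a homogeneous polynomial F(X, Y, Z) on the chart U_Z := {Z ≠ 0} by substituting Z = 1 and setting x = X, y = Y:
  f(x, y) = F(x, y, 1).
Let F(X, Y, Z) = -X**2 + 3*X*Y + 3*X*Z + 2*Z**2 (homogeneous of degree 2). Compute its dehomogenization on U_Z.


f(x, y) = -x**2 + 3*x*y + 3*x + 2

On U_Z we set Z = 1. Each monomial c·X^i·Y^j·Z^k in F becomes c·x^i·y^j·1^k = c·x^i·y^j.
Substituting Z = 1: F(X, Y, 1) = -x**2 + 3*x*y + 3*x + 2.
Note: deg(f) ≤ deg(F) = 2; strict inequality happens when F is divisible by Z (lost terms).


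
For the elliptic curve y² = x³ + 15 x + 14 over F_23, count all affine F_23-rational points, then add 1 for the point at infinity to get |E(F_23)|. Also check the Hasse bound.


Affine points = {(2, 11), (2, 12), (4, 0), (7, 5), (7, 18), (8, 5), (8, 18), (9, 2), (9, 21), (12, 6), (12, 17), (14, 1), (14, 22), (15, 7), (15, 16), (16, 7), (16, 16)}; affine count = 17; |E(F_23)| = 18.

Discriminant check: Δ ∝ 4a³ + 27b² = 4·15³ + 27·14² = 4·3375 + 27·196 ≡ 1 (mod 23). Nonzero ⇒ E is nonsingular.
For each x ∈ F_23, compute rhs = x³ + 15·x + 14 mod 23, then count y ∈ F_23 with y² ≡ rhs.
  x = 0: rhs = 14, matching y values: none (0 points).
  x = 1: rhs = 7, matching y values: none (0 points).
  x = 2: rhs = 6, matching y values: 11, 12 (2 points).
  x = 3: rhs = 17, matching y values: none (0 points).
  x = 4: rhs = 0, matching y values: 0 (1 points).
  x = 5: rhs = 7, matching y values: none (0 points).
  x = 6: rhs = 21, matching y values: none (0 points).
  x = 7: rhs = 2, matching y values: 5, 18 (2 points).
  x = 8: rhs = 2, matching y values: 5, 18 (2 points).
  x = 9: rhs = 4, matching y values: 2, 21 (2 points).
  x = 10: rhs = 14, matching y values: none (0 points).
  x = 11: rhs = 15, matching y values: none (0 points).
  x = 12: rhs = 13, matching y values: 6, 17 (2 points).
  x = 13: rhs = 14, matching y values: none (0 points).
  x = 14: rhs = 1, matching y values: 1, 22 (2 points).
  x = 15: rhs = 3, matching y values: 7, 16 (2 points).
  x = 16: rhs = 3, matching y values: 7, 16 (2 points).
  x = 17: rhs = 7, matching y values: none (0 points).
  x = 18: rhs = 21, matching y values: none (0 points).
  x = 19: rhs = 5, matching y values: none (0 points).
  x = 20: rhs = 11, matching y values: none (0 points).
  x = 21: rhs = 22, matching y values: none (0 points).
  x = 22: rhs = 21, matching y values: none (0 points).
Total affine count: 17.
Full point count |E(F_23)| = 17 + 1 = 18.
Hasse bound: |18 − (23+1)| = |-6| = 6 ≤ 2√23 ≈ 9.5917 ✓.


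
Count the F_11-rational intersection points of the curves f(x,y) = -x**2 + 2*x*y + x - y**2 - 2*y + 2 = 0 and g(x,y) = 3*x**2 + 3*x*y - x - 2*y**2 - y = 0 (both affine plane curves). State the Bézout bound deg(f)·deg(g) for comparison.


Common zeros: {(0, 5)}; count = 1; Bézout bound = 4.

deg(f) = 2, deg(g) = 2, so Bézout bound = 4.
Scan x ∈ F_11. For each x, list the y ∈ F_11 with f(x, y) ≡ 0 and those with g(x, y) ≡ 0 (mod 11); the common zeros in that column are the intersection.
  x = 0: f ≡ 0 at y ∈ {4, 5}; g ≡ 0 at y ∈ {0, 5}; common: {5}.
  x = 1: f ≡ 0 at y ∈ ∅; g ≡ 0 at y ∈ {4, 8}; common: ∅.
  x = 2: f ≡ 0 at y ∈ {0, 2}; g ≡ 0 at y ∈ ∅; common: ∅.
  x = 3: f ≡ 0 at y ∈ {2}; g ≡ 0 at y ∈ {6, 9}; common: ∅.
  x = 4: f ≡ 0 at y ∈ ∅; g ≡ 0 at y ∈ {0}; common: ∅.
  x = 5: f ≡ 0 at y ∈ {1, 7}; g ≡ 0 at y ∈ ∅; common: ∅.
  x = 6: f ≡ 0 at y ∈ ∅; g ≡ 0 at y ∈ {6, 8}; common: ∅.
  x = 7: f ≡ 0 at y ∈ ∅; g ≡ 0 at y ∈ ∅; common: ∅.
  x = 8: f ≡ 0 at y ∈ ∅; g ≡ 0 at y ∈ ∅; common: ∅.
  x = 9: f ≡ 0 at y ∈ {1, 4}; g ≡ 0 at y ∈ ∅; common: ∅.
  x = 10: f ≡ 0 at y ∈ {0, 7}; g ≡ 0 at y ∈ {4, 5}; common: ∅.
Collecting: common zeros = {(0, 5)}, so the count is 1.
Comparison with the Bézout bound: 1 ≤ 4 = deg(f)·deg(g), as expected for curves with no common component (the affine F_11-count falls short of the bound because intersections may lie at infinity, over extension fields, or carry multiplicity).


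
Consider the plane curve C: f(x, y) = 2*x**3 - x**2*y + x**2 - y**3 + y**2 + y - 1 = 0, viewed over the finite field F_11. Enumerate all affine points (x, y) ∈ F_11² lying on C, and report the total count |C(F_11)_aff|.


Affine F_11-points: {(0, 1), (0, 10), (4, 0), (6, 6), (7, 3), (8, 2), (8, 3), (8, 7), (10, 10)}; count = 9.

For each of the 121 pairs (x, y) ∈ F_11², evaluate f(x, y) mod 11. Record the zeros.
  x = 0: [0↦10, 1↦0, 2↦8, 3↦6, 4↦10, 5↦3, 6↦1, 7↦9, 8↦10, 9↦9, 10↦0]  zeros at y ∈ {1, 10}
  x = 1: [0↦2, 1↦2, 2↦9, 3↦6, 4↦9, 5↦1, 6↦9, 7↦5, 8↦5, 9↦3, 10↦4]  zeros at y ∈ ∅
  x = 2: [0↦8, 1↦5, 2↦9, 3↦3, 4↦3, 5↦3, 6↦8, 7↦1, 8↦9, 9↦4, 10↦2]  zeros at y ∈ ∅
  x = 3: [0↦7, 1↦10, 2↦9, 3↦9, 4↦4, 5↦10, 6↦10, 7↦9, 8↦1, 9↦2, 10↦6]  zeros at y ∈ ∅
  x = 4: [0↦0, 1↦7, 2↦10, 3↦3, 4↦2, 5↦1, 6↦5, 7↦8, 8↦4, 9↦9, 10↦6]  zeros at y ∈ {0}
  x = 5: [0↦10, 1↦8, 2↦2, 3↦8, 4↦9, 5↦10, 6↦5, 7↦10, 8↦8, 9↦4, 10↦3]  zeros at y ∈ ∅
  x = 6: [0↦5, 1↦3, 2↦8, 3↦3, 4↦4, 5↦5, 6↦0, 7↦5, 8↦3, 9↦10, 10↦9]  zeros at y ∈ {6}
  x = 7: [0↦8, 1↦4, 2↦7, 3↦0, 4↦10, 5↦9, 6↦2, 7↦5, 8↦1, 9↦6, 10↦3]  zeros at y ∈ {3}
  x = 8: [0↦9, 1↦1, 2↦0, 3↦0, 4↦6, 5↦1, 6↦1, 7↦0, 8↦3, 9↦4, 10↦8]  zeros at y ∈ {2, 3, 7}
  x = 9: [0↦9, 1↦6, 2↦10, 3↦4, 4↦4, 5↦4, 6↦9, 7↦2, 8↦10, 9↦5, 10↦3]  zeros at y ∈ ∅
  x = 10: [0↦9, 1↦9, 2↦5, 3↦2, 4↦5, 5↦8, 6↦5, 7↦1, 8↦1, 9↦10, 10↦0]  zeros at y ∈ {10}
Collecting zeros: affine points = {(0, 1), (0, 10), (4, 0), (6, 6), (7, 3), (8, 2), (8, 3), (8, 7), (10, 10)}.
Total count |C(F_11)_aff| = 9.


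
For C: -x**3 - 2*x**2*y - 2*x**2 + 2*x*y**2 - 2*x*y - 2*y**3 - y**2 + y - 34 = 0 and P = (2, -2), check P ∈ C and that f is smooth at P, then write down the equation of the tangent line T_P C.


Tangent line at P: 8*x - 47*y - 110 = 0.

Step 1: f(2, -2) = 0, so P lies on C.
Step 2: partial derivatives
  f_x(x, y) = -3*x**2 - 4*x*y - 4*x + 2*y**2 - 2*y, f_y(x, y) = -2*x**2 + 4*x*y - 2*x - 6*y**2 - 2*y + 1.
  f_x(P) = 8, f_y(P) = -47 (gradient nonzero, so P is smooth).
Step 3: tangent line at P: 8·(x − 2) + -47·(y − -2) = 0.
Expanding: 8*x - 47*y - 110 = 0.


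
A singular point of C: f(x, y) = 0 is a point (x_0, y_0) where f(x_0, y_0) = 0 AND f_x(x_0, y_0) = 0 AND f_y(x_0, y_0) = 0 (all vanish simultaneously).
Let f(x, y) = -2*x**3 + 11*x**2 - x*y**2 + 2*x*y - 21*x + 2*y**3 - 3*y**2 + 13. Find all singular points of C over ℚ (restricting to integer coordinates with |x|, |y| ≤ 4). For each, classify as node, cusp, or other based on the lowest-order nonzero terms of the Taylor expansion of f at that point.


Singular points: {(2, 1)}; classification: node.

Compute partial derivatives:
  f_x = -6*x**2 + 22*x - y**2 + 2*y - 21.
  f_y = -2*x*y + 2*x + 6*y**2 - 6*y.
Scan x_0 ∈ {−4, ..., 4}. For each x_0, f_y(x_0, y) is a polynomial in y; find its integer roots y ∈ {−4, ..., 4}, then test f_x and f at those candidates.
  x = -4: f_y(-4, y) = 6*y**2 + 2*y - 8; vanishes at y ∈ {1}. (-4, 1): f_x = -204 ≠ 0.
  x = -3: f_y(-3, y) = 6*y**2 - 6; vanishes at y ∈ {-1, 1}. (-3, -1): f_x = -144 ≠ 0; (-3, 1): f_x = -140 ≠ 0.
  x = -2: f_y(-2, y) = 6*y**2 - 2*y - 4; vanishes at y ∈ {1}. (-2, 1): f_x = -88 ≠ 0.
  x = -1: f_y(-1, y) = 6*y**2 - 4*y - 2; vanishes at y ∈ {1}. (-1, 1): f_x = -48 ≠ 0.
  x = 0: f_y(0, y) = 6*y**2 - 6*y; vanishes at y ∈ {0, 1}. (0, 0): f_x = -21 ≠ 0; (0, 1): f_x = -20 ≠ 0.
  x = 1: f_y(1, y) = 6*y**2 - 8*y + 2; vanishes at y ∈ {1}. (1, 1): f_x = -4 ≠ 0.
  x = 2: f_y(2, y) = 6*y**2 - 10*y + 4; vanishes at y ∈ {1}. (2, 1): f_x = 0, f = 0 — SINGULAR.
  x = 3: f_y(3, y) = 6*y**2 - 12*y + 6; vanishes at y ∈ {1}. (3, 1): f_x = -8 ≠ 0.
  x = 4: f_y(4, y) = 6*y**2 - 14*y + 8; vanishes at y ∈ {1}. (4, 1): f_x = -28 ≠ 0.
Only singular point on the grid: (2, 1).
Classify: substitute x = 2 + u, y = 1 + v and expand: f = -2*u**3 - u**2 - u*v**2 + 2*v**3 + v**2.
No constant or linear terms (consistent with a singular point). Quadratic part: -u**2 + v**2. Cubic part: -2*u**3 - u*v**2 + 2*v**3.
The quadratic part v**2 - u**2 = (v − u)(v + u) splits into two distinct linear factors, so there are two distinct tangent lines y − 1 = ±(x − 2) — this is a node (ordinary double point).
Classification: node.


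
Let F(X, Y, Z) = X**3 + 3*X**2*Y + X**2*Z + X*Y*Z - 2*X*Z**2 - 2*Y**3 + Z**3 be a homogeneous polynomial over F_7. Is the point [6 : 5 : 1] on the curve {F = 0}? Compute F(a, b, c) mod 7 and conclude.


F(6,5,1) ≡ 1 (mod 7); P is NOT on the curve.

Evaluate F(6, 5, 1) term-by-term (mod 7).
  X**3 ↦ 1·216·1·1 = 216
  3*X**2*Y ↦ 3·36·5·1 = 540
  X**2*Z ↦ 1·36·1·1 = 36
  X*Y*Z ↦ 1·6·5·1 = 30
  -2*X*Z**2 ↦ -2·6·1·1 = -12
  -2*Y**3 ↦ -2·1·125·1 = -250
  Z**3 ↦ 1·1·1·1 = 1
Sum: F(6, 5, 1) = (216) + (540) + (36) + (30) + (-12) + (-250) + (1) = 561.
Reducing mod 7: 561 ≡ 1 (mod 7).
Since F(a, b, c) ≡ 1 ≠ 0 (mod 7), P does NOT lie on the curve.


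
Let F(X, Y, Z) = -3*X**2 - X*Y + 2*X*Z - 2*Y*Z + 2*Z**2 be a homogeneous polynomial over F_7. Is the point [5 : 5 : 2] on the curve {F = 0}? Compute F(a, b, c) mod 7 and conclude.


F(5,5,2) ≡ 6 (mod 7); P is NOT on the curve.

Evaluate F(5, 5, 2) term-by-term (mod 7).
  -3*X**2 ↦ -3·25·1·1 = -75
  -X*Y ↦ -1·5·5·1 = -25
  2*X*Z ↦ 2·5·1·2 = 20
  -2*Y*Z ↦ -2·1·5·2 = -20
  2*Z**2 ↦ 2·1·1·4 = 8
Sum: F(5, 5, 2) = (-75) + (-25) + (20) + (-20) + (8) = -92.
Reducing mod 7: -92 ≡ 6 (mod 7).
Since F(a, b, c) ≡ 6 ≠ 0 (mod 7), P does NOT lie on the curve.


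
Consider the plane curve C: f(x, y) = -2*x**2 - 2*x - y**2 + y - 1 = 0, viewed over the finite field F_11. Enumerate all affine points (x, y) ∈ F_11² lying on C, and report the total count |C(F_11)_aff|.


Affine F_11-points: {(1, 3), (1, 9), (2, 5), (2, 7), (3, 6), (7, 6), (8, 5), (8, 7), (9, 3), (9, 9)}; count = 10.

For each of the 121 pairs (x, y) ∈ F_11², evaluate f(x, y) mod 11. Record the zeros.
  x = 0: [0↦10, 1↦10, 2↦8, 3↦4, 4↦9, 5↦1, 6↦2, 7↦1, 8↦9, 9↦4, 10↦8]  zeros at y ∈ ∅
  x = 1: [0↦6, 1↦6, 2↦4, 3↦0, 4↦5, 5↦8, 6↦9, 7↦8, 8↦5, 9↦0, 10↦4]  zeros at y ∈ {3, 9}
  x = 2: [0↦9, 1↦9, 2↦7, 3↦3, 4↦8, 5↦0, 6↦1, 7↦0, 8↦8, 9↦3, 10↦7]  zeros at y ∈ {5, 7}
  x = 3: [0↦8, 1↦8, 2↦6, 3↦2, 4↦7, 5↦10, 6↦0, 7↦10, 8↦7, 9↦2, 10↦6]  zeros at y ∈ {6}
  x = 4: [0↦3, 1↦3, 2↦1, 3↦8, 4↦2, 5↦5, 6↦6, 7↦5, 8↦2, 9↦8, 10↦1]  zeros at y ∈ ∅
  x = 5: [0↦5, 1↦5, 2↦3, 3↦10, 4↦4, 5↦7, 6↦8, 7↦7, 8↦4, 9↦10, 10↦3]  zeros at y ∈ ∅
  x = 6: [0↦3, 1↦3, 2↦1, 3↦8, 4↦2, 5↦5, 6↦6, 7↦5, 8↦2, 9↦8, 10↦1]  zeros at y ∈ ∅
  x = 7: [0↦8, 1↦8, 2↦6, 3↦2, 4↦7, 5↦10, 6↦0, 7↦10, 8↦7, 9↦2, 10↦6]  zeros at y ∈ {6}
  x = 8: [0↦9, 1↦9, 2↦7, 3↦3, 4↦8, 5↦0, 6↦1, 7↦0, 8↦8, 9↦3, 10↦7]  zeros at y ∈ {5, 7}
  x = 9: [0↦6, 1↦6, 2↦4, 3↦0, 4↦5, 5↦8, 6↦9, 7↦8, 8↦5, 9↦0, 10↦4]  zeros at y ∈ {3, 9}
  x = 10: [0↦10, 1↦10, 2↦8, 3↦4, 4↦9, 5↦1, 6↦2, 7↦1, 8↦9, 9↦4, 10↦8]  zeros at y ∈ ∅
Collecting zeros: affine points = {(1, 3), (1, 9), (2, 5), (2, 7), (3, 6), (7, 6), (8, 5), (8, 7), (9, 3), (9, 9)}.
Total count |C(F_11)_aff| = 10.


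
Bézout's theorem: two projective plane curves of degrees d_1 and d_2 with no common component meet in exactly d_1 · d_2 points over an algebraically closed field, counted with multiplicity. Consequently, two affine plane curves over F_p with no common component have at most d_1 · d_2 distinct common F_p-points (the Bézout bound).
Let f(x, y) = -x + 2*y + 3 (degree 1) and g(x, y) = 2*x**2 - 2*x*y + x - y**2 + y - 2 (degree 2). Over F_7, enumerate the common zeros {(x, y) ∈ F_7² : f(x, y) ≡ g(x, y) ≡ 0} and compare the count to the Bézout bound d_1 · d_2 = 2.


Common zeros: ∅; count = 0; Bézout bound = 2.

deg(f) = 1, deg(g) = 2, so Bézout bound = 2.
Scan x ∈ F_7. For each x, list the y ∈ F_7 with f(x, y) ≡ 0 and those with g(x, y) ≡ 0 (mod 7); the common zeros in that column are the intersection.
  x = 0: f ≡ 0 at y ∈ {2}; g ≡ 0 at y ∈ {4}; common: ∅.
  x = 1: f ≡ 0 at y ∈ {6}; g ≡ 0 at y ∈ ∅; common: ∅.
  x = 2: f ≡ 0 at y ∈ {3}; g ≡ 0 at y ∈ ∅; common: ∅.
  x = 3: f ≡ 0 at y ∈ {0}; g ≡ 0 at y ∈ ∅; common: ∅.
  x = 4: f ≡ 0 at y ∈ {4}; g ≡ 0 at y ∈ ∅; common: ∅.
  x = 5: f ≡ 0 at y ∈ {1}; g ≡ 0 at y ∈ ∅; common: ∅.
  x = 6: f ≡ 0 at y ∈ {5}; g ≡ 0 at y ∈ ∅; common: ∅.
Collecting: common zeros = ∅, so the count is 0.
Comparison with the Bézout bound: 0 ≤ 2 = deg(f)·deg(g), as expected for curves with no common component (the affine F_7-count falls short of the bound because intersections may lie at infinity, over extension fields, or carry multiplicity).


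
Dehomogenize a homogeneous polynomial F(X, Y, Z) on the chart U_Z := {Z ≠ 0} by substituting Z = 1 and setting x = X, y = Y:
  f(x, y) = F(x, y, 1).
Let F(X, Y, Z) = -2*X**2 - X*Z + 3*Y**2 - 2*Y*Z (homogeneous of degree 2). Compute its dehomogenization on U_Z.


f(x, y) = -2*x**2 - x + 3*y**2 - 2*y

On U_Z we set Z = 1. Each monomial c·X^i·Y^j·Z^k in F becomes c·x^i·y^j·1^k = c·x^i·y^j.
Substituting Z = 1: F(X, Y, 1) = -2*x**2 - x + 3*y**2 - 2*y.
Note: deg(f) ≤ deg(F) = 2; strict inequality happens when F is divisible by Z (lost terms).


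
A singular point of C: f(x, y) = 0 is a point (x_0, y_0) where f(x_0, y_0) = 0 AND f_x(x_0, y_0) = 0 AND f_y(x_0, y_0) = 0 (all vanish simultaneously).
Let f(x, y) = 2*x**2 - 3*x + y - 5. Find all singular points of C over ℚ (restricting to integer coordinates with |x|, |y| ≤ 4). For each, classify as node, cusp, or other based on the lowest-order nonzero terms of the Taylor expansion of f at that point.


No singular points in the scanned grid; C is smooth there.

Compute partial derivatives:
  f_x = 4*x - 3.
  f_y = 1.
f_y = 1 is a nonzero constant, so f_y never vanishes: no point (x, y) can satisfy f = f_x = f_y = 0. In particular no (x, y) ∈ {−4, ..., 4}² is singular; the curve is smooth.


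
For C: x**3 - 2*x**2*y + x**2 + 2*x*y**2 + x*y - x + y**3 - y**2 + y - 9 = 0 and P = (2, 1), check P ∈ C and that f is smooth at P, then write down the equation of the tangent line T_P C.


Tangent line at P: 10*x + 4*y - 24 = 0.

Step 1: f(2, 1) = 0, so P lies on C.
Step 2: partial derivatives
  f_x(x, y) = 3*x**2 - 4*x*y + 2*x + 2*y**2 + y - 1, f_y(x, y) = -2*x**2 + 4*x*y + x + 3*y**2 - 2*y + 1.
  f_x(P) = 10, f_y(P) = 4 (gradient nonzero, so P is smooth).
Step 3: tangent line at P: 10·(x − 2) + 4·(y − 1) = 0.
Expanding: 10*x + 4*y - 24 = 0.


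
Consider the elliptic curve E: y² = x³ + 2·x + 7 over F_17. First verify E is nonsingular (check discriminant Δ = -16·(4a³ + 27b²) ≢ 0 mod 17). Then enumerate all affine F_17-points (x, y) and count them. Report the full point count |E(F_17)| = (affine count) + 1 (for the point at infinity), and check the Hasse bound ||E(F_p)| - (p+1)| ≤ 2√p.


Affine points = {(2, 6), (2, 11), (8, 5), (8, 12), (11, 0), (12, 5), (12, 12), (14, 5), (14, 12), (16, 2), (16, 15)}; affine count = 11; |E(F_17)| = 12.

Discriminant check: Δ ∝ 4a³ + 27b² = 4·2³ + 27·7² = 4·8 + 27·49 ≡ 12 (mod 17). Nonzero ⇒ E is nonsingular.
For each x ∈ F_17, compute rhs = x³ + 2·x + 7 mod 17, then count y ∈ F_17 with y² ≡ rhs.
  x = 0: rhs = 7, matching y values: none (0 points).
  x = 1: rhs = 10, matching y values: none (0 points).
  x = 2: rhs = 2, matching y values: 6, 11 (2 points).
  x = 3: rhs = 6, matching y values: none (0 points).
  x = 4: rhs = 11, matching y values: none (0 points).
  x = 5: rhs = 6, matching y values: none (0 points).
  x = 6: rhs = 14, matching y values: none (0 points).
  x = 7: rhs = 7, matching y values: none (0 points).
  x = 8: rhs = 8, matching y values: 5, 12 (2 points).
  x = 9: rhs = 6, matching y values: none (0 points).
  x = 10: rhs = 7, matching y values: none (0 points).
  x = 11: rhs = 0, matching y values: 0 (1 points).
  x = 12: rhs = 8, matching y values: 5, 12 (2 points).
  x = 13: rhs = 3, matching y values: none (0 points).
  x = 14: rhs = 8, matching y values: 5, 12 (2 points).
  x = 15: rhs = 12, matching y values: none (0 points).
  x = 16: rhs = 4, matching y values: 2, 15 (2 points).
Total affine count: 11.
Full point count |E(F_17)| = 11 + 1 = 12.
Hasse bound: |12 − (17+1)| = |-6| = 6 ≤ 2√17 ≈ 8.2462 ✓.


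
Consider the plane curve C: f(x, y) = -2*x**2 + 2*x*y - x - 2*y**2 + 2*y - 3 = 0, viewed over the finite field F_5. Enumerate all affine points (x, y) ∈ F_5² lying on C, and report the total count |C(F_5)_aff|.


Affine F_5-points: {(0, 3)}; count = 1.

For each of the 25 pairs (x, y) ∈ F_5², evaluate f(x, y) mod 5. Record the zeros.
  x = 0: [0↦2, 1↦2, 2↦3, 3↦0, 4↦3]  zeros at y ∈ {3}
  x = 1: [0↦4, 1↦1, 2↦4, 3↦3, 4↦3]  zeros at y ∈ ∅
  x = 2: [0↦2, 1↦1, 2↦1, 3↦2, 4↦4]  zeros at y ∈ ∅
  x = 3: [0↦1, 1↦2, 2↦4, 3↦2, 4↦1]  zeros at y ∈ ∅
  x = 4: [0↦1, 1↦4, 2↦3, 3↦3, 4↦4]  zeros at y ∈ ∅
Collecting zeros: affine points = {(0, 3)}.
Total count |C(F_5)_aff| = 1.


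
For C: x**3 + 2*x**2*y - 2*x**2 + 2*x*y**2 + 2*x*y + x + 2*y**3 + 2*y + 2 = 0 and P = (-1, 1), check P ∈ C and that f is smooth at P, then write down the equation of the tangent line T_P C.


Tangent line at P: 8*x + 4*y + 4 = 0.

Step 1: f(-1, 1) = 0, so P lies on C.
Step 2: partial derivatives
  f_x(x, y) = 3*x**2 + 4*x*y - 4*x + 2*y**2 + 2*y + 1, f_y(x, y) = 2*x**2 + 4*x*y + 2*x + 6*y**2 + 2.
  f_x(P) = 8, f_y(P) = 4 (gradient nonzero, so P is smooth).
Step 3: tangent line at P: 8·(x − -1) + 4·(y − 1) = 0.
Expanding: 8*x + 4*y + 4 = 0.


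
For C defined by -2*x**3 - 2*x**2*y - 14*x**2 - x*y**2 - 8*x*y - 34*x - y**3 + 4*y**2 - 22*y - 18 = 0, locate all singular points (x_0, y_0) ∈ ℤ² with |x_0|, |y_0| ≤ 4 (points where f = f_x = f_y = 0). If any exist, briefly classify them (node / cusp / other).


Singular points: {(-3, 2)}; classification: cusp.

Compute partial derivatives:
  f_x = -6*x**2 - 4*x*y - 28*x - y**2 - 8*y - 34.
  f_y = -2*x**2 - 2*x*y - 8*x - 3*y**2 + 8*y - 22.
Scan x_0 ∈ {−4, ..., 4}. For each x_0, f_y(x_0, y) is a polynomial in y; find its integer roots y ∈ {−4, ..., 4}, then test f_x and f at those candidates.
  x = -4: f_y(-4, y) = -3*y**2 + 16*y - 22; no integer root y with |y| ≤ 4.
  x = -3: f_y(-3, y) = -3*y**2 + 14*y - 16; vanishes at y ∈ {2}. (-3, 2): f_x = 0, f = 0 — SINGULAR.
  x = -2: f_y(-2, y) = -3*y**2 + 12*y - 14; no integer root y with |y| ≤ 4.
  x = -1: f_y(-1, y) = -3*y**2 + 10*y - 16; no integer root y with |y| ≤ 4.
  x = 0: f_y(0, y) = -3*y**2 + 8*y - 22; no integer root y with |y| ≤ 4.
  x = 1: f_y(1, y) = -3*y**2 + 6*y - 32; no integer root y with |y| ≤ 4.
  x = 2: f_y(2, y) = -3*y**2 + 4*y - 46; no integer root y with |y| ≤ 4.
  x = 3: f_y(3, y) = -3*y**2 + 2*y - 64; no integer root y with |y| ≤ 4.
  x = 4: f_y(4, y) = -3*y**2 - 86; no integer root y with |y| ≤ 4.
Only singular point on the grid: (-3, 2).
Classify: substitute x = -3 + u, y = 2 + v and expand: f = -2*u**3 - 2*u**2*v - u*v**2 - v**3 + v**2.
No constant or linear terms (consistent with a singular point). Quadratic part: v**2. Cubic part: -2*u**3 - 2*u**2*v - u*v**2 - v**3.
The quadratic part v**2 is a perfect square, so there is a single (double) tangent line v = 0, i.e. y = 2. Restricting the cubic part to that line (v = 0) leaves -2*u**3 ≠ 0, so f is not divisible by v and the branch is v² ≈ 2*u**3 to lowest order — this is a cusp.
Classification: cusp.


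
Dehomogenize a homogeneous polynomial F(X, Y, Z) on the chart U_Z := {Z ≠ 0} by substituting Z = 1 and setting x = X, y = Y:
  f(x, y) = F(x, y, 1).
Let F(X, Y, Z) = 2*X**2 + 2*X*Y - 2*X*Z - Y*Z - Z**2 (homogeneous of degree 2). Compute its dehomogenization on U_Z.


f(x, y) = 2*x**2 + 2*x*y - 2*x - y - 1

On U_Z we set Z = 1. Each monomial c·X^i·Y^j·Z^k in F becomes c·x^i·y^j·1^k = c·x^i·y^j.
Substituting Z = 1: F(X, Y, 1) = 2*x**2 + 2*x*y - 2*x - y - 1.
Note: deg(f) ≤ deg(F) = 2; strict inequality happens when F is divisible by Z (lost terms).


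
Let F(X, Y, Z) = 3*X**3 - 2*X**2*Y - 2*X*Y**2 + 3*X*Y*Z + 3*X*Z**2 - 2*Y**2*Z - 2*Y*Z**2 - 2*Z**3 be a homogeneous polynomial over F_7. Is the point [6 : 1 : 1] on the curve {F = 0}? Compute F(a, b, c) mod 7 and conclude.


F(6,1,1) ≡ 6 (mod 7); P is NOT on the curve.

Evaluate F(6, 1, 1) term-by-term (mod 7).
  3*X**3 ↦ 3·216·1·1 = 648
  -2*X**2*Y ↦ -2·36·1·1 = -72
  -2*X*Y**2 ↦ -2·6·1·1 = -12
  3*X*Y*Z ↦ 3·6·1·1 = 18
  3*X*Z**2 ↦ 3·6·1·1 = 18
  -2*Y**2*Z ↦ -2·1·1·1 = -2
  -2*Y*Z**2 ↦ -2·1·1·1 = -2
  -2*Z**3 ↦ -2·1·1·1 = -2
Sum: F(6, 1, 1) = (648) + (-72) + (-12) + (18) + (18) + (-2) + (-2) + (-2) = 594.
Reducing mod 7: 594 ≡ 6 (mod 7).
Since F(a, b, c) ≡ 6 ≠ 0 (mod 7), P does NOT lie on the curve.


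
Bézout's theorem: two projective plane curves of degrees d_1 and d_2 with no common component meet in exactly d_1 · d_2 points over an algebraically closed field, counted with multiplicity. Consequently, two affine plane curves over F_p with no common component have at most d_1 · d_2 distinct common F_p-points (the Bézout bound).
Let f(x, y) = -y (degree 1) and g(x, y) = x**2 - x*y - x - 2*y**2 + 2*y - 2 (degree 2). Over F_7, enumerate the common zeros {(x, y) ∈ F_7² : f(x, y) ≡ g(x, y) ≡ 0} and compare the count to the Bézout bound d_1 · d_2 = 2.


Common zeros: {(2, 0), (6, 0)}; count = 2; Bézout bound = 2.

deg(f) = 1, deg(g) = 2, so Bézout bound = 2.
Scan x ∈ F_7. For each x, list the y ∈ F_7 with f(x, y) ≡ 0 and those with g(x, y) ≡ 0 (mod 7); the common zeros in that column are the intersection.
  x = 0: f ≡ 0 at y ∈ {0}; g ≡ 0 at y ∈ {3, 5}; common: ∅.
  x = 1: f ≡ 0 at y ∈ {0}; g ≡ 0 at y ∈ ∅; common: ∅.
  x = 2: f ≡ 0 at y ∈ {0}; g ≡ 0 at y ∈ {0}; common: {0}.
  x = 3: f ≡ 0 at y ∈ {0}; g ≡ 0 at y ∈ ∅; common: ∅.
  x = 4: f ≡ 0 at y ∈ {0}; g ≡ 0 at y ∈ {3}; common: ∅.
  x = 5: f ≡ 0 at y ∈ {0}; g ≡ 0 at y ∈ ∅; common: ∅.
  x = 6: f ≡ 0 at y ∈ {0}; g ≡ 0 at y ∈ {0, 5}; common: {0}.
Collecting: common zeros = {(2, 0), (6, 0)}, so the count is 2.
Comparison with the Bézout bound: 2 ≤ 2 = deg(f)·deg(g), as expected for curves with no common component (the bound is attained).


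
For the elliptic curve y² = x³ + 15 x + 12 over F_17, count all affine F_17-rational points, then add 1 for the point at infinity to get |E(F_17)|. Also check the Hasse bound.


Affine points = {(2, 4), (2, 13), (3, 4), (3, 13), (4, 0), (5, 5), (5, 12), (7, 1), (7, 16), (8, 7), (8, 10), (9, 3), (9, 14), (12, 4), (12, 13), (14, 5), (14, 12), (15, 5), (15, 12), (16, 8), (16, 9)}; affine count = 21; |E(F_17)| = 22.

Discriminant check: Δ ∝ 4a³ + 27b² = 4·15³ + 27·12² = 4·3375 + 27·144 ≡ 14 (mod 17). Nonzero ⇒ E is nonsingular.
For each x ∈ F_17, compute rhs = x³ + 15·x + 12 mod 17, then count y ∈ F_17 with y² ≡ rhs.
  x = 0: rhs = 12, matching y values: none (0 points).
  x = 1: rhs = 11, matching y values: none (0 points).
  x = 2: rhs = 16, matching y values: 4, 13 (2 points).
  x = 3: rhs = 16, matching y values: 4, 13 (2 points).
  x = 4: rhs = 0, matching y values: 0 (1 points).
  x = 5: rhs = 8, matching y values: 5, 12 (2 points).
  x = 6: rhs = 12, matching y values: none (0 points).
  x = 7: rhs = 1, matching y values: 1, 16 (2 points).
  x = 8: rhs = 15, matching y values: 7, 10 (2 points).
  x = 9: rhs = 9, matching y values: 3, 14 (2 points).
  x = 10: rhs = 6, matching y values: none (0 points).
  x = 11: rhs = 12, matching y values: none (0 points).
  x = 12: rhs = 16, matching y values: 4, 13 (2 points).
  x = 13: rhs = 7, matching y values: none (0 points).
  x = 14: rhs = 8, matching y values: 5, 12 (2 points).
  x = 15: rhs = 8, matching y values: 5, 12 (2 points).
  x = 16: rhs = 13, matching y values: 8, 9 (2 points).
Total affine count: 21.
Full point count |E(F_17)| = 21 + 1 = 22.
Hasse bound: |22 − (17+1)| = |4| = 4 ≤ 2√17 ≈ 8.2462 ✓.


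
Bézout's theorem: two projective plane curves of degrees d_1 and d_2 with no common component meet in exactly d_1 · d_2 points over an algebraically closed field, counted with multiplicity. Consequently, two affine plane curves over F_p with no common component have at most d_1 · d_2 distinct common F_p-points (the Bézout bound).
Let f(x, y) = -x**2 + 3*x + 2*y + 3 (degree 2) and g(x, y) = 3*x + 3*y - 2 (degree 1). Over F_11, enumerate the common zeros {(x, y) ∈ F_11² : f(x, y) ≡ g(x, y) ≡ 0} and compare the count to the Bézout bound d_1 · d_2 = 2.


Common zeros: {(6, 2)}; count = 1; Bézout bound = 2.

deg(f) = 2, deg(g) = 1, so Bézout bound = 2.
Scan x ∈ F_11. For each x, list the y ∈ F_11 with f(x, y) ≡ 0 and those with g(x, y) ≡ 0 (mod 11); the common zeros in that column are the intersection.
  x = 0: f ≡ 0 at y ∈ {4}; g ≡ 0 at y ∈ {8}; common: ∅.
  x = 1: f ≡ 0 at y ∈ {3}; g ≡ 0 at y ∈ {7}; common: ∅.
  x = 2: f ≡ 0 at y ∈ {3}; g ≡ 0 at y ∈ {6}; common: ∅.
  x = 3: f ≡ 0 at y ∈ {4}; g ≡ 0 at y ∈ {5}; common: ∅.
  x = 4: f ≡ 0 at y ∈ {6}; g ≡ 0 at y ∈ {4}; common: ∅.
  x = 5: f ≡ 0 at y ∈ {9}; g ≡ 0 at y ∈ {3}; common: ∅.
  x = 6: f ≡ 0 at y ∈ {2}; g ≡ 0 at y ∈ {2}; common: {2}.
  x = 7: f ≡ 0 at y ∈ {7}; g ≡ 0 at y ∈ {1}; common: ∅.
  x = 8: f ≡ 0 at y ∈ {2}; g ≡ 0 at y ∈ {0}; common: ∅.
  x = 9: f ≡ 0 at y ∈ {9}; g ≡ 0 at y ∈ {10}; common: ∅.
  x = 10: f ≡ 0 at y ∈ {6}; g ≡ 0 at y ∈ {9}; common: ∅.
Collecting: common zeros = {(6, 2)}, so the count is 1.
Comparison with the Bézout bound: 1 ≤ 2 = deg(f)·deg(g), as expected for curves with no common component (the affine F_11-count falls short of the bound because intersections may lie at infinity, over extension fields, or carry multiplicity).


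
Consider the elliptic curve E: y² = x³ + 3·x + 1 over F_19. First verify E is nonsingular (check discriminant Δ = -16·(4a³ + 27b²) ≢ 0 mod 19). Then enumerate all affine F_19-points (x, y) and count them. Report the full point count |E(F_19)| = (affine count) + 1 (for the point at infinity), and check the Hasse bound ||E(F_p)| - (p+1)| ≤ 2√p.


Affine points = {(0, 1), (0, 18), (1, 9), (1, 10), (4, 1), (4, 18), (6, 8), (6, 11), (7, 2), (7, 17), (8, 9), (8, 10), (9, 4), (9, 15), (10, 9), (10, 10), (11, 4), (11, 15), (12, 6), (12, 13), (15, 1), (15, 18), (17, 5), (17, 14), (18, 4), (18, 15)}; affine count = 26; |E(F_19)| = 27.

Discriminant check: Δ ∝ 4a³ + 27b² = 4·3³ + 27·1² = 4·27 + 27·1 ≡ 2 (mod 19). Nonzero ⇒ E is nonsingular.
For each x ∈ F_19, compute rhs = x³ + 3·x + 1 mod 19, then count y ∈ F_19 with y² ≡ rhs.
  x = 0: rhs = 1, matching y values: 1, 18 (2 points).
  x = 1: rhs = 5, matching y values: 9, 10 (2 points).
  x = 2: rhs = 15, matching y values: none (0 points).
  x = 3: rhs = 18, matching y values: none (0 points).
  x = 4: rhs = 1, matching y values: 1, 18 (2 points).
  x = 5: rhs = 8, matching y values: none (0 points).
  x = 6: rhs = 7, matching y values: 8, 11 (2 points).
  x = 7: rhs = 4, matching y values: 2, 17 (2 points).
  x = 8: rhs = 5, matching y values: 9, 10 (2 points).
  x = 9: rhs = 16, matching y values: 4, 15 (2 points).
  x = 10: rhs = 5, matching y values: 9, 10 (2 points).
  x = 11: rhs = 16, matching y values: 4, 15 (2 points).
  x = 12: rhs = 17, matching y values: 6, 13 (2 points).
  x = 13: rhs = 14, matching y values: none (0 points).
  x = 14: rhs = 13, matching y values: none (0 points).
  x = 15: rhs = 1, matching y values: 1, 18 (2 points).
  x = 16: rhs = 3, matching y values: none (0 points).
  x = 17: rhs = 6, matching y values: 5, 14 (2 points).
  x = 18: rhs = 16, matching y values: 4, 15 (2 points).
Total affine count: 26.
Full point count |E(F_19)| = 26 + 1 = 27.
Hasse bound: |27 − (19+1)| = |7| = 7 ≤ 2√19 ≈ 8.7178 ✓.
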